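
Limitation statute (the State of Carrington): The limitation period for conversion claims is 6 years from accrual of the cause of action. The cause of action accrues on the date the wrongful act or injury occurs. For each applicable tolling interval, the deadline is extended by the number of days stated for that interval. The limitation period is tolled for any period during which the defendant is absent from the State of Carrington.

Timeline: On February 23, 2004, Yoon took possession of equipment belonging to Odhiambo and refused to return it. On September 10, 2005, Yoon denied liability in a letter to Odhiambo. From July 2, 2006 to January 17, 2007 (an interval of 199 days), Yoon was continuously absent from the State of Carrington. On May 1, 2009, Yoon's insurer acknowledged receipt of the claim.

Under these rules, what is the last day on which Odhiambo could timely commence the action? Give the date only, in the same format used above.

September 10, 2010

The claim accrued on February 23, 2004, when the wrongful act occurred.
6 years from February 23, 2004 is February 23, 2010.
Because the defendant's absence from the jurisdiction ran from July 2, 2006 to January 17, 2007, the deadline is extended by 199 days to September 10, 2010.
Nothing else in the chronology tolls or restarts the period.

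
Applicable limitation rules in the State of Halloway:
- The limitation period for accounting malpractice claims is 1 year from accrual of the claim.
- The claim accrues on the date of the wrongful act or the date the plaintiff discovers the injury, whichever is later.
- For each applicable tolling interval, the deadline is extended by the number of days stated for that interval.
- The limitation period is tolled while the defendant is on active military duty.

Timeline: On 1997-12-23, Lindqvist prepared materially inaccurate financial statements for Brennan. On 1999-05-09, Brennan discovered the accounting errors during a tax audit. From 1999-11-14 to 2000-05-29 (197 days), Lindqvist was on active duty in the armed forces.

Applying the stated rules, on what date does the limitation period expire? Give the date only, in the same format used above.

2000-11-22

Because discovery on 1999-05-09 post-dates the 1997-12-23 act, accrual under the later-of rule falls on 1999-05-09.
1 year from 1999-05-09 is 2000-05-09.
Because the defendant's active military service ran from 1999-11-14 to 2000-05-29, the deadline is extended by 197 days to 2000-11-22.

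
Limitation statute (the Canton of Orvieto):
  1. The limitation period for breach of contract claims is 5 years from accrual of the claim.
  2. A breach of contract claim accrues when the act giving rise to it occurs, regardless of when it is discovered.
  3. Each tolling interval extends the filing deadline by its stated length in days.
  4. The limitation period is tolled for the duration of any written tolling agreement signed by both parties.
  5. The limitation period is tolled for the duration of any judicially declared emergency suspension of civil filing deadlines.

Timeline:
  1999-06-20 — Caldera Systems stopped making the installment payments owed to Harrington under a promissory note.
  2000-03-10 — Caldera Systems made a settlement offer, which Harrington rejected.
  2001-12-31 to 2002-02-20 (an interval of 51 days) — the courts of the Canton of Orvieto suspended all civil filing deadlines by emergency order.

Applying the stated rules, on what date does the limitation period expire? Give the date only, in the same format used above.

2004-08-10

The limitation period began to run on 1999-06-20.
The untolled deadline — 5 years after 1999-06-20 — is 2004-06-20.
The period was tolled for 51 days by the emergency suspension of filing deadlines (2001-12-31 to 2002-02-20), pushing the deadline to 2004-08-10.
None of the other events listed affects the running of the period under the stated rules.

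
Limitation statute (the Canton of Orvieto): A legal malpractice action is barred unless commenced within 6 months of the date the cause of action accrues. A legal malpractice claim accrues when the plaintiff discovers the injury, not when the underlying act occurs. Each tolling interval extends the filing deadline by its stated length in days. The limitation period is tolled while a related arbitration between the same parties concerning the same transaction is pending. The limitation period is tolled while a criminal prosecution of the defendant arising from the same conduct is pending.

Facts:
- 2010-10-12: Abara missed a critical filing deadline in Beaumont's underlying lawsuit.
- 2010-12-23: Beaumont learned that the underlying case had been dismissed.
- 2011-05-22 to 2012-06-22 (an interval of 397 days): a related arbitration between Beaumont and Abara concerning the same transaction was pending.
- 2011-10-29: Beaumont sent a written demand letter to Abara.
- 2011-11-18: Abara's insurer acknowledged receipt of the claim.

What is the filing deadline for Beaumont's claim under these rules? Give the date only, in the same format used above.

Accrual is tied to discovery, so the period began on 2010-12-23 rather than on 2010-10-12 when the act occurred.
6 months from 2010-12-23 is 2011-06-23.
The pending related arbitration from 2011-05-22 to 2012-06-22 tolled the period for 397 days, extending the deadline to 2012-07-24.
The other events in the timeline have no effect on the limitation period under the stated rules.

2012-07-24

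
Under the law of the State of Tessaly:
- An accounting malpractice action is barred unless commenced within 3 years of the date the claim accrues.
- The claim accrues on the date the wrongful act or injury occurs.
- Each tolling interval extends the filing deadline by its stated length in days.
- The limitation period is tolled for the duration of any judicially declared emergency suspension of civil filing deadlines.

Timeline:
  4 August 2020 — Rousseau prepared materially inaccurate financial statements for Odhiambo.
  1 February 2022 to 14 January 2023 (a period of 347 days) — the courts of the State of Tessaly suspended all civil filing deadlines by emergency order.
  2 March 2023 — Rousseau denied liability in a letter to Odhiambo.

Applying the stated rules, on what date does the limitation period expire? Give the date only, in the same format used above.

16 July 2024

The claim accrued on 4 August 2020, the date of the act.
3 years from 4 August 2020 is 4 August 2023.
Because the emergency suspension of filing deadlines ran from 1 February 2022 to 14 January 2023, the deadline is extended by 347 days to 16 July 2024.
Nothing else in the chronology tolls or restarts the period.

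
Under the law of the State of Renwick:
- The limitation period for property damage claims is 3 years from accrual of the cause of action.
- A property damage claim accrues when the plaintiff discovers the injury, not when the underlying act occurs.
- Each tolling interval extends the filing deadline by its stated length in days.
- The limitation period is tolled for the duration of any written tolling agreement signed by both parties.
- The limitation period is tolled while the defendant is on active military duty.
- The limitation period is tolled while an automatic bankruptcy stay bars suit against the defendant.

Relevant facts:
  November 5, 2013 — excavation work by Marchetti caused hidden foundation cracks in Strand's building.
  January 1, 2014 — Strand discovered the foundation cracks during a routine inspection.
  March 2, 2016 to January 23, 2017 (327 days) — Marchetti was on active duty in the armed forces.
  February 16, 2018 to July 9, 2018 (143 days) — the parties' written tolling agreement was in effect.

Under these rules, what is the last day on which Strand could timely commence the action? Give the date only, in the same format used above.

November 24, 2017

Under the discovery rule, the claim accrued on January 1, 2014, when Strand discovered the injury — not on the November 5, 2013 date of the underlying act.
3 years from January 1, 2014 is January 1, 2017.
The defendant's active military service from March 2, 2016 to January 23, 2017 tolled the period for 327 days, extending the deadline to November 24, 2017.
The written tolling agreement from February 16, 2018 to July 9, 2018 began after the period had already run on November 24, 2017, so it has no tolling effect.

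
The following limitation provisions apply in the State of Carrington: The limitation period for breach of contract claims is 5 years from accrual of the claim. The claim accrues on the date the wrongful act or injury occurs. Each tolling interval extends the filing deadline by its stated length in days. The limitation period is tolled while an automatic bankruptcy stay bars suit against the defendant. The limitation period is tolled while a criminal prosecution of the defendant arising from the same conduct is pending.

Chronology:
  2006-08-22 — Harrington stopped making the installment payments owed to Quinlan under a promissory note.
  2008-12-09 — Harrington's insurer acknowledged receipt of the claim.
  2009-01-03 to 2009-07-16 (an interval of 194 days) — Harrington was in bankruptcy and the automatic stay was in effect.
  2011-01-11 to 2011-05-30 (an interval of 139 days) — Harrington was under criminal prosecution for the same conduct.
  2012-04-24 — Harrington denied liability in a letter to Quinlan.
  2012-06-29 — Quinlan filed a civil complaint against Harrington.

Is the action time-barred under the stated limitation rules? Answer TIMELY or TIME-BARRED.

TIMELY

The claim accrued on 2006-08-22, the date of the act.
5 years from 2006-08-22 is 2011-08-22.
The period was tolled for 194 days by the automatic bankruptcy stay (2009-01-03 to 2009-07-16), pushing the deadline to 2012-03-03.
Because the pending criminal prosecution ran from 2011-01-11 to 2011-05-30, the deadline is extended by 139 days to 2012-07-20.
Nothing else in the chronology tolls or restarts the period.
Quinlan filed on 2012-06-29, before the 2012-07-20 deadline, so the action is timely.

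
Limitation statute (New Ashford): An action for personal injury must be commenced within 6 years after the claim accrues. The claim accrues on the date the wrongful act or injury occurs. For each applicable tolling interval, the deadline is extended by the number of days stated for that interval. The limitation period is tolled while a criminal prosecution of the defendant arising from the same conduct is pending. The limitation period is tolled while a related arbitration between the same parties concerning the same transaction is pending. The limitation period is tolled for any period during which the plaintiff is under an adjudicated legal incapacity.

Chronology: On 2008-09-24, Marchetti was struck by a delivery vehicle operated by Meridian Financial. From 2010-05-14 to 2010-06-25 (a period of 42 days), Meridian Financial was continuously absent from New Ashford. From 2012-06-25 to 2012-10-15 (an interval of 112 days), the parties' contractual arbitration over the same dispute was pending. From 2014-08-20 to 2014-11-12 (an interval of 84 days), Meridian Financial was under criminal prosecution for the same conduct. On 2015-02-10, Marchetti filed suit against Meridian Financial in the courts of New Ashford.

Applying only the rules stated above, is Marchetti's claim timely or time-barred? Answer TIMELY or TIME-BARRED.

TIMELY

The claim accrued on 2008-09-24, the date of the act.
Adding the 6 years base period to 2008-09-24 gives a deadline of 2014-09-24, before any tolling.
Because the pending related arbitration ran from 2012-06-25 to 2012-10-15, the deadline is extended by 112 days to 2015-01-14.
Because the pending criminal prosecution ran from 2014-08-20 to 2014-11-12, the deadline is extended by 84 days to 2015-04-08.
The defendant's absence from the jurisdiction from 2010-05-14 to 2010-06-25 does not toll the period, because no stated rule makes the defendant's absence a tolling event.
Marchetti filed on 2015-02-10, before the 2015-04-08 deadline, so the action is timely.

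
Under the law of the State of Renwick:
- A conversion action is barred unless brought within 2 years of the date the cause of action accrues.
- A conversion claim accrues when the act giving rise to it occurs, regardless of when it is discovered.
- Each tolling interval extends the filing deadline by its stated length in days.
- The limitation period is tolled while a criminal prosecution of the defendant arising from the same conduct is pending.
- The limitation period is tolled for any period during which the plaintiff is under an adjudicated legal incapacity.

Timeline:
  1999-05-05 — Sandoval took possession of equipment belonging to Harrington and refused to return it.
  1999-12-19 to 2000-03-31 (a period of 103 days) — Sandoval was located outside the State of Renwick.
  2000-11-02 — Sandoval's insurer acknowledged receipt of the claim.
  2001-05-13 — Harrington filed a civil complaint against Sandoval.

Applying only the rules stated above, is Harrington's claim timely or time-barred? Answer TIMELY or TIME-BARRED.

The claim accrued on 1999-05-05, when the wrongful act occurred.
2 years from 1999-05-05 is 2001-05-05.
The defendant's absence from the jurisdiction from 1999-12-19 to 2000-03-31 does not toll the period, because no stated rule makes the defendant's absence a tolling event.
The other events in the timeline have no effect on the limitation period under the stated rules.
Filing on 2001-05-13 missed the 2001-05-05 deadline — the action is time-barred.

TIME-BARRED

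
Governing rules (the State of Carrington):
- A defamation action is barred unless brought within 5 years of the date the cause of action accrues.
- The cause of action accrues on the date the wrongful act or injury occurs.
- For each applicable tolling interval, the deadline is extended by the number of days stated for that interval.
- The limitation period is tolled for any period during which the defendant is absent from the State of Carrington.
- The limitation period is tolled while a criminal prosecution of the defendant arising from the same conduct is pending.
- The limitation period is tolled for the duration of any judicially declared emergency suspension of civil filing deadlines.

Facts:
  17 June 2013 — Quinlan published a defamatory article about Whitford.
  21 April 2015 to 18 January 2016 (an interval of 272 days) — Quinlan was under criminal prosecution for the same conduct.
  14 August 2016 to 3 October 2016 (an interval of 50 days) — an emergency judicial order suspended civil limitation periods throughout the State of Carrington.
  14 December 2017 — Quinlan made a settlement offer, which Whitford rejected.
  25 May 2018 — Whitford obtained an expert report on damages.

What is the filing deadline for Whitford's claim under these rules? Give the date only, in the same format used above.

5 May 2019

The claim accrued on 17 June 2013, when the wrongful act occurred.
Adding the 5 years base period to 17 June 2013 gives a deadline of 17 June 2018, before any tolling.
Because the pending criminal prosecution ran from 21 April 2015 to 18 January 2016, the deadline is extended by 272 days to 16 March 2019.
The emergency suspension of filing deadlines from 14 August 2016 to 3 October 2016 tolled the period for 50 days, extending the deadline to 5 May 2019.
The other events in the timeline have no effect on the limitation period under the stated rules.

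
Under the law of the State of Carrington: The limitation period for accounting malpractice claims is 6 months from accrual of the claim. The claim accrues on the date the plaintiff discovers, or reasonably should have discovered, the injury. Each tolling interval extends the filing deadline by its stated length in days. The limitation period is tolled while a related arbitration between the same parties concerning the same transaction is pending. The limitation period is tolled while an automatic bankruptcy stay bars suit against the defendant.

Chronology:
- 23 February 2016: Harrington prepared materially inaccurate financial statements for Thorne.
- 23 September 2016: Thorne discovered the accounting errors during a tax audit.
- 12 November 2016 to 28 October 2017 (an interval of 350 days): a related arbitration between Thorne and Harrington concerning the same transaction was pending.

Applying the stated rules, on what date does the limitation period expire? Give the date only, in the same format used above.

Under the discovery rule, the claim accrued on 23 September 2016, when Thorne discovered the injury — not on the 23 February 2016 date of the underlying act.
Adding the 6 months base period to 23 September 2016 gives a deadline of 23 March 2017, before any tolling.
The pending related arbitration from 12 November 2016 to 28 October 2017 tolled the period for 350 days, extending the deadline to 8 March 2018.

8 March 2018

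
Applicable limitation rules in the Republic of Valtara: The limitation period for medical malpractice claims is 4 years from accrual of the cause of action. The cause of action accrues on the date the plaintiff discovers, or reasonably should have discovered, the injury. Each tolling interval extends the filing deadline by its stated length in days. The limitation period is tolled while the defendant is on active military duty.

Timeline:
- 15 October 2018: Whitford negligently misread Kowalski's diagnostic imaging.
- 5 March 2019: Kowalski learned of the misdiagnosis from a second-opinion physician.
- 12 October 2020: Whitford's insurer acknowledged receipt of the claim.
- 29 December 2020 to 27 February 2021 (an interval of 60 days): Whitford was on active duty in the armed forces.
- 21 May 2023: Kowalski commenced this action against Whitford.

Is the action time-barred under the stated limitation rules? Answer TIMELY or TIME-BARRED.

TIME-BARRED

Under the discovery rule, the claim accrued on 5 March 2019, when Kowalski discovered the injury — not on the 15 October 2018 date of the underlying act.
4 years from 5 March 2019 is 5 March 2023.
The defendant's active military service from 29 December 2020 to 27 February 2021 tolled the period for 60 days, extending the deadline to 4 May 2023.
None of the other events listed affects the running of the period under the stated rules.
Kowalski filed on 21 May 2023, after the 4 May 2023 deadline, so the action is time-barred.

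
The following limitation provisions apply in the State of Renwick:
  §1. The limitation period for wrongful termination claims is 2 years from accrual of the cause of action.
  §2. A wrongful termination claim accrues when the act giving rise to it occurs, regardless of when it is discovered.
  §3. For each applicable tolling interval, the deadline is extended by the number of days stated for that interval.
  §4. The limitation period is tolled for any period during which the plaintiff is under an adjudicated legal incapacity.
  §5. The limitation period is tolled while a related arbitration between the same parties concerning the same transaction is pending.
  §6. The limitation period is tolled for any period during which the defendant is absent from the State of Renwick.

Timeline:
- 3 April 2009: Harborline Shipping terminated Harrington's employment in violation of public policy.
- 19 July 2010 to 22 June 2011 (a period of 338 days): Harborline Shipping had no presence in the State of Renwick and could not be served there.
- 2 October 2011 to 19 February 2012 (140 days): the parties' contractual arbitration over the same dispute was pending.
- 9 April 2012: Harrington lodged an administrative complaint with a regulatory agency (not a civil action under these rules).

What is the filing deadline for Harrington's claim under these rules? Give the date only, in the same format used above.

The cause of action accrued on 3 April 2009, the date of the act.
The untolled deadline — 2 years after 3 April 2009 — is 3 April 2011.
The defendant's absence from the jurisdiction from 19 July 2010 to 22 June 2011 tolled the period for 338 days, extending the deadline to 6 March 2012.
The period was tolled for 140 days by the pending related arbitration (2 October 2011 to 19 February 2012), pushing the deadline to 24 July 2012.
None of the other events listed affects the running of the period under the stated rules.

24 July 2012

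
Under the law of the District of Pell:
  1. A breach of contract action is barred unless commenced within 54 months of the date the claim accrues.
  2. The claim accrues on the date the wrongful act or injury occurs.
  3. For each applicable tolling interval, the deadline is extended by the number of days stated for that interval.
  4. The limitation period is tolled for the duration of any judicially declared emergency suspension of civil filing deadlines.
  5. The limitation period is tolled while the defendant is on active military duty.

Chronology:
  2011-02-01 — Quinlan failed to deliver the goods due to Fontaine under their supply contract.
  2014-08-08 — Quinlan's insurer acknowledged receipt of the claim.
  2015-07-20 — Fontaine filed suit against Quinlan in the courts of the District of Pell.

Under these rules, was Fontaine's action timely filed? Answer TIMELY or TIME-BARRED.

TIMELY

The limitation period began to run on 2011-02-01.
Adding the 54 months base period to 2011-02-01 gives a deadline of 2015-08-01, before any tolling.
Nothing else in the chronology tolls or restarts the period.
Fontaine filed on 2015-07-20, before the 2015-08-01 deadline, so the action is timely.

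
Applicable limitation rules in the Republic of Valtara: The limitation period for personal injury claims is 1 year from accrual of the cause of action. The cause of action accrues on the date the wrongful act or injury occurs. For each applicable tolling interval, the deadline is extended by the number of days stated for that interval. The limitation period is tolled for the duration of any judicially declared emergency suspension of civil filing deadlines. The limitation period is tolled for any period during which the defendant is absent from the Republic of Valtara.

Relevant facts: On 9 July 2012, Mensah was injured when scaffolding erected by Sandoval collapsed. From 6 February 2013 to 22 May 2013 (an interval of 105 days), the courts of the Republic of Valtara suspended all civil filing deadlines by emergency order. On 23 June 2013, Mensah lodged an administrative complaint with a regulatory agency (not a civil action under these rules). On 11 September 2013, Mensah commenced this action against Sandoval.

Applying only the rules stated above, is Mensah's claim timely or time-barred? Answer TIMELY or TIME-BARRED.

TIMELY

The limitation period began to run on 9 July 2012.
The untolled deadline — 1 year after 9 July 2012 — is 9 July 2013.
The period was tolled for 105 days by the emergency suspension of filing deadlines (6 February 2013 to 22 May 2013), pushing the deadline to 22 October 2013.
None of the other events listed affects the running of the period under the stated rules.
Mensah filed on 11 September 2013, before the 22 October 2013 deadline, so the action is timely.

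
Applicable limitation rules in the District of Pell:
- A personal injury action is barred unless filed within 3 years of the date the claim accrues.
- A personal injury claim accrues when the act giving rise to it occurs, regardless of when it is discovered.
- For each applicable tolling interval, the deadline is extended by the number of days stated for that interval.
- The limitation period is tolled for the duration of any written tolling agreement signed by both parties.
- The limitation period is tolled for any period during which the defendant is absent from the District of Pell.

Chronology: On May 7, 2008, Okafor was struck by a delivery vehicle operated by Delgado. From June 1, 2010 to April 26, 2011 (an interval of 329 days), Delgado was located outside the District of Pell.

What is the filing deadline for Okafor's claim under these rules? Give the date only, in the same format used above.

The claim accrued on May 7, 2008, when the wrongful act occurred.
Adding the 3 years base period to May 7, 2008 gives a deadline of May 7, 2011, before any tolling.
The period was tolled for 329 days by the defendant's absence from the jurisdiction (June 1, 2010 to April 26, 2011), pushing the deadline to March 31, 2012.

March 31, 2012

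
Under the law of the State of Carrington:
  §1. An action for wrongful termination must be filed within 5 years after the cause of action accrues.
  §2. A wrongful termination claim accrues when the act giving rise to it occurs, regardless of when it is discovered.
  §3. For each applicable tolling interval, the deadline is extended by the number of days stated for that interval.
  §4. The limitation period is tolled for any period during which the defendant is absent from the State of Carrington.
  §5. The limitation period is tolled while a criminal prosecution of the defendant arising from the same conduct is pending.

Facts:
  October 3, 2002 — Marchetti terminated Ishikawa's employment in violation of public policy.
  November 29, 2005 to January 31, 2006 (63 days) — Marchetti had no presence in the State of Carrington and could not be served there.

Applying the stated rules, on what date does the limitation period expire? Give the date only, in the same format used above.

December 5, 2007

The limitation period began to run on October 3, 2002.
The untolled deadline — 5 years after October 3, 2002 — is October 3, 2007.
The period was tolled for 63 days by the defendant's absence from the jurisdiction (November 29, 2005 to January 31, 2006), pushing the deadline to December 5, 2007.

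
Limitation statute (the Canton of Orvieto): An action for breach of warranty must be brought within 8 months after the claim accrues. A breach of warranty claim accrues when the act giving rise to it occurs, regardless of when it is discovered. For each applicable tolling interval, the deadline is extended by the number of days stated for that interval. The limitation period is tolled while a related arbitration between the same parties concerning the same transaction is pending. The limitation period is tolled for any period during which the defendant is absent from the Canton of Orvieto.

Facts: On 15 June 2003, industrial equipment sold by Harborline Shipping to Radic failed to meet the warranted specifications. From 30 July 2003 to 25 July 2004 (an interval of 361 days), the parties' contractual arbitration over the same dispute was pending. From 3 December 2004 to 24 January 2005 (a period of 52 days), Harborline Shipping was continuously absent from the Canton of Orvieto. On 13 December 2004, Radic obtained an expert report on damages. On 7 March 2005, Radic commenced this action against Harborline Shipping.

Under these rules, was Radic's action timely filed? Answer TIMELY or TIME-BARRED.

The claim accrued on 15 June 2003, when the wrongful act occurred.
8 months from 15 June 2003 is 15 February 2004.
Because the pending related arbitration ran from 30 July 2003 to 25 July 2004, the deadline is extended by 361 days to 10 February 2005.
The period was tolled for 52 days by the defendant's absence from the jurisdiction (3 December 2004 to 24 January 2005), pushing the deadline to 3 April 2005.
Nothing else in the chronology tolls or restarts the period.
Filing on 7 March 2005 beat the 3 April 2005 deadline — the action is timely.

TIMELY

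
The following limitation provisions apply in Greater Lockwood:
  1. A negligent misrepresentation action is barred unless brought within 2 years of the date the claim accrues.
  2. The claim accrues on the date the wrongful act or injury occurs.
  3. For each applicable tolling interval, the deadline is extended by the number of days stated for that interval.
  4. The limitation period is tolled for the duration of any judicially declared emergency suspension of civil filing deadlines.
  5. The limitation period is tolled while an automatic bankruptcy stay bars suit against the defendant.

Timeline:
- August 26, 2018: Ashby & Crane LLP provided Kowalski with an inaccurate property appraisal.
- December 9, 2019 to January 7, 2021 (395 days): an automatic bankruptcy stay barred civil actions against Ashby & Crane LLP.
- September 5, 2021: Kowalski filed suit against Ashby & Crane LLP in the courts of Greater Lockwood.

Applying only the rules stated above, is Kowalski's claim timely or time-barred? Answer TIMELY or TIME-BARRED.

TIMELY

The claim accrued on August 26, 2018, when the wrongful act occurred.
The untolled deadline — 2 years after August 26, 2018 — is August 26, 2020.
Because the automatic bankruptcy stay ran from December 9, 2019 to January 7, 2021, the deadline is extended by 395 days to September 25, 2021.
The September 5, 2021 filing precedes the September 25, 2021 deadline; the claim is timely.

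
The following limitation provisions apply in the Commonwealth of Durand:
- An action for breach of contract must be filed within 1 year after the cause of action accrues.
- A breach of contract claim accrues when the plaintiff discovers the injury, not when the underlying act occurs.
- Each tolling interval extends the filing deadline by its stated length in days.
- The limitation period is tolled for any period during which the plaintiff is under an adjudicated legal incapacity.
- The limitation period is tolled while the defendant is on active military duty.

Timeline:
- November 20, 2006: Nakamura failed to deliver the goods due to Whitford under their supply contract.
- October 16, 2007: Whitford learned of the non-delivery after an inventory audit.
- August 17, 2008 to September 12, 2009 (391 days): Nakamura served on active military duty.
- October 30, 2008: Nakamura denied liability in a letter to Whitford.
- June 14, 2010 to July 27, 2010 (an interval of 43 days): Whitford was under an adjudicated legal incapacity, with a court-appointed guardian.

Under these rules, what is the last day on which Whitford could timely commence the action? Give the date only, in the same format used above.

Under the discovery rule, the claim accrued on October 16, 2007, when Whitford discovered the injury — not on the November 20, 2006 date of the underlying act.
Adding the 1 year base period to October 16, 2007 gives a deadline of October 16, 2008, before any tolling.
The period was tolled for 391 days by the defendant's active military service (August 17, 2008 to September 12, 2009), pushing the deadline to November 11, 2009.
By the time the plaintiff's legal incapacity began on June 14, 2010, the limitation period had already expired on November 11, 2009; that interval cannot revive it.
Nothing else in the chronology tolls or restarts the period.

November 11, 2009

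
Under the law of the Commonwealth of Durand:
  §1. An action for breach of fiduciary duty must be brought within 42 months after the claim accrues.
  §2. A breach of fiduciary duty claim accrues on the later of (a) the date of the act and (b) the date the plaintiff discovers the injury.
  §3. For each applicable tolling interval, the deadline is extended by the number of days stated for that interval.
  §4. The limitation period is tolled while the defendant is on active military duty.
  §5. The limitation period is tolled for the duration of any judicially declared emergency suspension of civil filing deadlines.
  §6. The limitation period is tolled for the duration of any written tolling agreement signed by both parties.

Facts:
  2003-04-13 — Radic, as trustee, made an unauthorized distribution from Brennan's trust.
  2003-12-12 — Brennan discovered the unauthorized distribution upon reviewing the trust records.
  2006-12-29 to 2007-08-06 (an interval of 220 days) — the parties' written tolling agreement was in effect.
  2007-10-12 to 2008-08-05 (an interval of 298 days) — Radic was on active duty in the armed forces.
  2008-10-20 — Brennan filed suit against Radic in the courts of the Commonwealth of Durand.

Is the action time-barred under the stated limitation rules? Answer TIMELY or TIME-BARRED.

TIMELY

The claim accrued on 2003-12-12 — the later of the 2003-04-13 act and the 2003-12-12 discovery.
42 months from 2003-12-12 is 2007-06-12.
The period was tolled for 220 days by the written tolling agreement (2006-12-29 to 2007-08-06), pushing the deadline to 2008-01-18.
The period was tolled for 298 days by the defendant's active military service (2007-10-12 to 2008-08-05), pushing the deadline to 2008-11-11.
Brennan filed on 2008-10-20, before the 2008-11-11 deadline, so the action is timely.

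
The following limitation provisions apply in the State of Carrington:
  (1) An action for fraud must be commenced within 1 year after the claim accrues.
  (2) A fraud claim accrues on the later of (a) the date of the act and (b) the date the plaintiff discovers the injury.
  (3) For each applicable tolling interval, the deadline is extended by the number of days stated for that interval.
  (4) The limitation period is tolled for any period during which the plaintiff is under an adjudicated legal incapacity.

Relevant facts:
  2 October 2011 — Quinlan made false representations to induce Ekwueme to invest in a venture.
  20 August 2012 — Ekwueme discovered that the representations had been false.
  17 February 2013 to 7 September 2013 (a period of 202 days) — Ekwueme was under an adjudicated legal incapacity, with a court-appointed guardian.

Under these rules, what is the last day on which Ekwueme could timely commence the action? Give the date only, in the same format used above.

Because discovery on 20 August 2012 post-dates the 2 October 2011 act, accrual under the later-of rule falls on 20 August 2012.
Adding the 1 year base period to 20 August 2012 gives a deadline of 20 August 2013, before any tolling.
The period was tolled for 202 days by the plaintiff's legal incapacity (17 February 2013 to 7 September 2013), pushing the deadline to 10 March 2014.

10 March 2014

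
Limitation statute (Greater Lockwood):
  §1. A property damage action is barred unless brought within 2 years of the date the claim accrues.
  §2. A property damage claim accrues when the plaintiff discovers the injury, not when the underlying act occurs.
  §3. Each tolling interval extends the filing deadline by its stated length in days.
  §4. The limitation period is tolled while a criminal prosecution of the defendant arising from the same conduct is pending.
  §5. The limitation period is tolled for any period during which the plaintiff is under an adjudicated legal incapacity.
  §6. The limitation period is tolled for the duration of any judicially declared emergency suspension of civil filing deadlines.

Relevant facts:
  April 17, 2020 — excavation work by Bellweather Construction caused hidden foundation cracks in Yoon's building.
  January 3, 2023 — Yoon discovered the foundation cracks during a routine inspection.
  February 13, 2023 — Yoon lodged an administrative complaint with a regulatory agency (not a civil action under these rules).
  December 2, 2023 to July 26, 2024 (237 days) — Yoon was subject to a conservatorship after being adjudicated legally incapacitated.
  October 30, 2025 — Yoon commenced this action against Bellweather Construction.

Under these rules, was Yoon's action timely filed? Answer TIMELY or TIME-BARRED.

Accrual is tied to discovery, so the period began on January 3, 2023 rather than on April 17, 2020 when the act occurred.
The untolled deadline — 2 years after January 3, 2023 — is January 3, 2025.
The period was tolled for 237 days by the plaintiff's legal incapacity (December 2, 2023 to July 26, 2024), pushing the deadline to August 28, 2025.
None of the other events listed affects the running of the period under the stated rules.
Yoon filed on October 30, 2025, after the August 28, 2025 deadline, so the action is time-barred.

TIME-BARRED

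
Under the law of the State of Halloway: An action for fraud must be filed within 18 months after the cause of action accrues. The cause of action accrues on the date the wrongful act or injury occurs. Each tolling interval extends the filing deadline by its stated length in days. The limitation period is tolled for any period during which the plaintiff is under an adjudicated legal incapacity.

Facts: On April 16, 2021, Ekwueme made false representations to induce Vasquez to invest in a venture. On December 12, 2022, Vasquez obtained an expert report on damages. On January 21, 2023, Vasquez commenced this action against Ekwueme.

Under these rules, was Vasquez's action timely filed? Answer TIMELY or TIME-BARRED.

The claim accrued on April 16, 2021, when the wrongful act occurred.
18 months from April 16, 2021 is October 16, 2022.
Nothing else in the chronology tolls or restarts the period.
Vasquez filed on January 21, 2023, after the October 16, 2022 deadline, so the action is time-barred.

TIME-BARRED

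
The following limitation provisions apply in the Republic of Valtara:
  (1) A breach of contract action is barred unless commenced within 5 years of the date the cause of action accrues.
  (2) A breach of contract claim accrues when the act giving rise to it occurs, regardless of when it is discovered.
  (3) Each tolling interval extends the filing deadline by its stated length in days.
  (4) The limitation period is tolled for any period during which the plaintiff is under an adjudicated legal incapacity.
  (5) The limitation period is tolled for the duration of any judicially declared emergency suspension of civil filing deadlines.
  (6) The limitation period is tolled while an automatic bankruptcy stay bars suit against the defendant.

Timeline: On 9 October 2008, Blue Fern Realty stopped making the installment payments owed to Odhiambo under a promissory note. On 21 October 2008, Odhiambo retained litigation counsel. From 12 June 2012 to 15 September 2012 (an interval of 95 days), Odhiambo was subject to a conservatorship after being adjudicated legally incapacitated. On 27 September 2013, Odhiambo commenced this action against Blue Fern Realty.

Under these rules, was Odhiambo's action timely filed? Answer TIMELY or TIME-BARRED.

TIMELY

The cause of action accrued on 9 October 2008, the date of the act.
Adding the 5 years base period to 9 October 2008 gives a deadline of 9 October 2013, before any tolling.
The period was tolled for 95 days by the plaintiff's legal incapacity (12 June 2012 to 15 September 2012), pushing the deadline to 12 January 2014.
None of the other events listed affects the running of the period under the stated rules.
Odhiambo filed on 27 September 2013, before the 12 January 2014 deadline, so the action is timely.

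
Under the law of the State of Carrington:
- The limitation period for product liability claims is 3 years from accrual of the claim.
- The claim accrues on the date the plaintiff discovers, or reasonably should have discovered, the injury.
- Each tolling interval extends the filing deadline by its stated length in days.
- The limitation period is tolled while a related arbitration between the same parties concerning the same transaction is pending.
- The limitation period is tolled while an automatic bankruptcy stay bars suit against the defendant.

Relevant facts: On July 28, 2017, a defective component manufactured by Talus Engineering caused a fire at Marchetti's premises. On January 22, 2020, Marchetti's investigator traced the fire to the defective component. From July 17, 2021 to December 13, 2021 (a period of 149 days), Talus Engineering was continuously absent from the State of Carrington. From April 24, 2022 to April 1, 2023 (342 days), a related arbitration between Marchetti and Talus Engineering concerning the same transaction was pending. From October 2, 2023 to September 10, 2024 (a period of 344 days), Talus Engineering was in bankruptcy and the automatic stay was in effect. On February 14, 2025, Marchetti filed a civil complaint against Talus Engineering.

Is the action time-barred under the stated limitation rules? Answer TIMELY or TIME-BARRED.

The claim did not accrue until Marchetti discovered the injury on January 22, 2020; the July 28, 2017 act date does not start the clock under the stated rule.
The untolled deadline — 3 years after January 22, 2020 — is January 22, 2023.
The period was tolled for 342 days by the pending related arbitration (April 24, 2022 to April 1, 2023), pushing the deadline to December 30, 2023.
Because the automatic bankruptcy stay ran from October 2, 2023 to September 10, 2024, the deadline is extended by 344 days to December 8, 2024.
The defendant's absence from the jurisdiction from July 17, 2021 to December 13, 2021 does not toll the period, because no stated rule makes the defendant's absence a tolling event.
Marchetti filed on February 14, 2025, after the December 8, 2024 deadline, so the action is time-barred.

TIME-BARRED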